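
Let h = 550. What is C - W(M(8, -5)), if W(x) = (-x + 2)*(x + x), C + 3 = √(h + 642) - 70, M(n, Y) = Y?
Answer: -3 + 2*√298 ≈ 31.525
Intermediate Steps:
C = -73 + 2*√298 (C = -3 + (√(550 + 642) - 70) = -3 + (√1192 - 70) = -3 + (2*√298 - 70) = -3 + (-70 + 2*√298) = -73 + 2*√298 ≈ -38.475)
W(x) = 2*x*(2 - x) (W(x) = (2 - x)*(2*x) = 2*x*(2 - x))
C - W(M(8, -5)) = (-73 + 2*√298) - 2*(-5)*(2 - 1*(-5)) = (-73 + 2*√298) - 2*(-5)*(2 + 5) = (-73 + 2*√298) - 2*(-5)*7 = (-73 + 2*√298) - 1*(-70) = (-73 + 2*√298) + 70 = -3 + 2*√298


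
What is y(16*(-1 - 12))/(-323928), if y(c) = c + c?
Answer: 52/40491 ≈ 0.0012842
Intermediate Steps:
y(c) = 2*c
y(16*(-1 - 12))/(-323928) = (2*(16*(-1 - 12)))/(-323928) = (2*(16*(-13)))*(-1/323928) = (2*(-208))*(-1/323928) = -416*(-1/323928) = 52/40491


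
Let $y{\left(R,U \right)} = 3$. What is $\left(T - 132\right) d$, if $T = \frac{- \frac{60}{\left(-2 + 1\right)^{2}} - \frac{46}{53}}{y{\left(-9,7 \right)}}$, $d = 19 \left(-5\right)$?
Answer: $\frac{2300330}{159} \approx 14467.0$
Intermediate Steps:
$d = -95$
$T = - \frac{3226}{159}$ ($T = \frac{- \frac{60}{\left(-2 + 1\right)^{2}} - \frac{46}{53}}{3} = \left(- \frac{60}{\left(-1\right)^{2}} - \frac{46}{53}\right) \frac{1}{3} = \left(- \frac{60}{1} - \frac{46}{53}\right) \frac{1}{3} = \left(\left(-60\right) 1 - \frac{46}{53}\right) \frac{1}{3} = \left(-60 - \frac{46}{53}\right) \frac{1}{3} = \left(- \frac{3226}{53}\right) \frac{1}{3} = - \frac{3226}{159} \approx -20.289$)
$\left(T - 132\right) d = \left(- \frac{3226}{159} - 132\right) \left(-95\right) = \left(- \frac{24214}{159}\right) \left(-95\right) = \frac{2300330}{159}$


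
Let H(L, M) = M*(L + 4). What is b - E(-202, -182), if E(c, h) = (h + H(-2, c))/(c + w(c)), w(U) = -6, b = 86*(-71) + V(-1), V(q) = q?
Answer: -635421/104 ≈ -6109.8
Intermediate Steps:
b = -6107 (b = 86*(-71) - 1 = -6106 - 1 = -6107)
H(L, M) = M*(4 + L)
E(c, h) = (h + 2*c)/(-6 + c) (E(c, h) = (h + c*(4 - 2))/(c - 6) = (h + c*2)/(-6 + c) = (h + 2*c)/(-6 + c))
b - E(-202, -182) = -6107 - (-182 + 2*(-202))/(-6 - 202) = -6107 - (-182 - 404)/(-208) = -6107 - (-1)*(-586)/208 = -6107 - 1*293/104 = -6107 - 293/104 = -635421/104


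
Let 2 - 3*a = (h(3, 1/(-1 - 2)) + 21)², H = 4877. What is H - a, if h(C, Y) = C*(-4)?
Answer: 14710/3 ≈ 4903.3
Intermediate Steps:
h(C, Y) = -4*C
a = -79/3 (a = ⅔ - (-4*3 + 21)²/3 = ⅔ - (-12 + 21)²/3 = ⅔ - ⅓*9² = ⅔ - ⅓*81 = ⅔ - 27 = -79/3 ≈ -26.333)
H - a = 4877 - 1*(-79/3) = 4877 + 79/3 = 14710/3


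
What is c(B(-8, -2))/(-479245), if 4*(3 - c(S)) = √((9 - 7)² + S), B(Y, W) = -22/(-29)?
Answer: -3/479245 + √4002/55592420 ≈ -5.1219e-6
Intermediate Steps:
B(Y, W) = 22/29 (B(Y, W) = -22*(-1/29) = 22/29)
c(S) = 3 - √(4 + S)/4 (c(S) = 3 - √((9 - 7)² + S)/4 = 3 - √(2² + S)/4 = 3 - √(4 + S)/4)
c(B(-8, -2))/(-479245) = (3 - √(4 + 22/29)/4)/(-479245) = (3 - √4002/116)*(-1/479245) = -3/479245 + √4002/55592420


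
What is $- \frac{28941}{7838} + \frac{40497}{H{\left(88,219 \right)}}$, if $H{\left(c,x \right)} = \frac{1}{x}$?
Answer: $\frac{69513962493}{7838} \approx 8.8688 \cdot 10^{6}$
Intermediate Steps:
$- \frac{28941}{7838} + \frac{40497}{H{\left(88,219 \right)}} = - \frac{28941}{7838} + \frac{40497}{\frac{1}{219}} = \left(-28941\right) \frac{1}{7838} + 40497 \frac{1}{\frac{1}{219}} = - \frac{28941}{7838} + 40497 \cdot 219 = - \frac{28941}{7838} + 8868843 = \frac{69513962493}{7838}$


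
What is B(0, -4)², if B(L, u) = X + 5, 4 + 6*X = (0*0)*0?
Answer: 169/9 ≈ 18.778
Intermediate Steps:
X = -⅔ (X = -⅔ + ((0*0)*0)/6 = -⅔ + (0*0)/6 = -⅔ + (⅙)*0 = -⅔ + 0 = -⅔ ≈ -0.66667)
B(L, u) = 13/3 (B(L, u) = -⅔ + 5 = 13/3)
B(0, -4)² = (13/3)² = 169/9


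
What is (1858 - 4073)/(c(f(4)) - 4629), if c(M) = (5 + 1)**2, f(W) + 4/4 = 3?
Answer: 2215/4593 ≈ 0.48226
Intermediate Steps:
f(W) = 2 (f(W) = -1 + 3 = 2)
c(M) = 36 (c(M) = 6**2 = 36)
(1858 - 4073)/(c(f(4)) - 4629) = (1858 - 4073)/(36 - 4629) = -2215/(-4593) = -2215*(-1/4593) = 2215/4593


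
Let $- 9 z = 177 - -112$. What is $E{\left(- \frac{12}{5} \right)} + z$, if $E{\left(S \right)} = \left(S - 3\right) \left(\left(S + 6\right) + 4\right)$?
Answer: $- \frac{16459}{225} \approx -73.151$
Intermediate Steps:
$E{\left(S \right)} = \left(-3 + S\right) \left(10 + S\right)$ ($E{\left(S \right)} = \left(-3 + S\right) \left(\left(6 + S\right) + 4\right) = \left(-3 + S\right) \left(10 + S\right)$)
$z = - \frac{289}{9}$ ($z = - \frac{177 - -112}{9} = - \frac{177 + 112}{9} = \left(- \frac{1}{9}\right) 289 = - \frac{289}{9} \approx -32.111$)
$E{\left(- \frac{12}{5} \right)} + z = \left(-30 + \left(- \frac{12}{5}\right)^{2} + 7 \left(- \frac{12}{5}\right)\right) - \frac{289}{9} = \left(-30 + \frac{144}{25} - \frac{84}{5}\right) - \frac{289}{9} = - \frac{1026}{25} - \frac{289}{9} = - \frac{16459}{225}$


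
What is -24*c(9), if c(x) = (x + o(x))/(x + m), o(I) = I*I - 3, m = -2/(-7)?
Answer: -14616/65 ≈ -224.86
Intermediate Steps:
m = 2/7 (m = -2*(-1/7) = 2/7 ≈ 0.28571)
o(I) = -3 + I**2 (o(I) = I**2 - 3 = -3 + I**2)
c(x) = (-3 + x + x**2)/(2/7 + x) (c(x) = (x + (-3 + x**2))/(x + 2/7) = (-3 + x + x**2)/(2/7 + x))
-24*c(9) = -168*(-3 + 9 + 9**2)/(2 + 7*9) = -168*(-3 + 9 + 81)/(2 + 63) = -168*87/65 = -24*609/65 = -14616/65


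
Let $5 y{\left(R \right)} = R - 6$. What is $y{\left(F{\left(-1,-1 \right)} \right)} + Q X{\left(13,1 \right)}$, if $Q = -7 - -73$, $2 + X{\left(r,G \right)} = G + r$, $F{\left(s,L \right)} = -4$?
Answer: $790$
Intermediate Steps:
$X{\left(r,G \right)} = -2 + G + r$ ($X{\left(r,G \right)} = -2 + \left(G + r\right) = -2 + G + r$)
$Q = 66$ ($Q = -7 + 73 = 66$)
$y{\left(R \right)} = - \frac{6}{5} + \frac{R}{5}$ ($y{\left(R \right)} = \frac{R - 6}{5} = \frac{-6 + R}{5} = - \frac{6}{5} + \frac{R}{5}$)
$y{\left(F{\left(-1,-1 \right)} \right)} + Q X{\left(13,1 \right)} = \left(- \frac{6}{5} + \frac{1}{5} \left(-4\right)\right) + 66 \left(-2 + 1 + 13\right) = \left(- \frac{6}{5} - \frac{4}{5}\right) + 66 \cdot 12 = -2 + 792 = 790$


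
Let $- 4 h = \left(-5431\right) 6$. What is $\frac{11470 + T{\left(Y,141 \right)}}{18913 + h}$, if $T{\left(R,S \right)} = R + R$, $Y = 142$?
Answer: $\frac{23508}{54119} \approx 0.43438$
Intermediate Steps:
$T{\left(R,S \right)} = 2 R$
$h = \frac{16293}{2}$ ($h = - \frac{\left(-5431\right) 6}{4} = \left(- \frac{1}{4}\right) \left(-32586\right) = \frac{16293}{2} \approx 8146.5$)
$\frac{11470 + T{\left(Y,141 \right)}}{18913 + h} = \frac{11470 + 2 \cdot 142}{18913 + \frac{16293}{2}} = \frac{11470 + 284}{\frac{54119}{2}} = 11754 \cdot \frac{2}{54119} = \frac{23508}{54119}$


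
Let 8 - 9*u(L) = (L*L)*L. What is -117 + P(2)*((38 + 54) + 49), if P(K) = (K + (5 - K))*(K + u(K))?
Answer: 1293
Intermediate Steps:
u(L) = 8/9 - L³/9 (u(L) = 8/9 - L*L*L/9 = 8/9 - L²*L/9 = 8/9 - L³/9)
P(K) = 40/9 + 5*K - 5*K³/9 (P(K) = (K + (5 - K))*(K + (8/9 - K³/9)) = 5*(8/9 + K - K³/9) = 40/9 + 5*K - 5*K³/9)
-117 + P(2)*((38 + 54) + 49) = -117 + (40/9 + 5*2 - 5/9*2³)*((38 + 54) + 49) = -117 + (40/9 + 10 - 5/9*8)*(92 + 49) = -117 + (40/9 + 10 - 40/9)*141 = -117 + 10*141 = -117 + 1410 = 1293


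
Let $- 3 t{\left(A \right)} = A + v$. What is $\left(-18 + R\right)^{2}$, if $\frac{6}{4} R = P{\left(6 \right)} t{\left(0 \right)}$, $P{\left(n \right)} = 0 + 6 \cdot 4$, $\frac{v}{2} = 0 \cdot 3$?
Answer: $324$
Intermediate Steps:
$v = 0$ ($v = 2 \cdot 0 \cdot 3 = 2 \cdot 0 = 0$)
$P{\left(n \right)} = 24$ ($P{\left(n \right)} = 0 + 24 = 24$)
$t{\left(A \right)} = - \frac{A}{3}$ ($t{\left(A \right)} = - \frac{A + 0}{3} = - \frac{A}{3}$)
$R = 0$ ($R = \frac{2 \cdot 24 \left(\left(- \frac{1}{3}\right) 0\right)}{3} = \frac{2 \cdot 24 \cdot 0}{3} = \frac{2}{3} \cdot 0 = 0$)
$\left(-18 + R\right)^{2} = \left(-18 + 0\right)^{2} = \left(-18\right)^{2} = 324$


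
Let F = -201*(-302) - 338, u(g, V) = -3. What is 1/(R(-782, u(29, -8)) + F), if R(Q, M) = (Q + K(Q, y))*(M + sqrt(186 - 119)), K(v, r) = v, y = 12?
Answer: 4066/254274669 + 391*sqrt(67)/1017098676 ≈ 1.9137e-5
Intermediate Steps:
F = 60364 (F = 60702 - 338 = 60364)
R(Q, M) = 2*Q*(M + sqrt(67)) (R(Q, M) = (Q + Q)*(M + sqrt(186 - 119)) = (2*Q)*(M + sqrt(67)) = 2*Q*(M + sqrt(67)))
1/(R(-782, u(29, -8)) + F) = 1/(2*(-782)*(-3 + sqrt(67)) + 60364) = 1/((4692 - 1564*sqrt(67)) + 60364) = 1/(65056 - 1564*sqrt(67))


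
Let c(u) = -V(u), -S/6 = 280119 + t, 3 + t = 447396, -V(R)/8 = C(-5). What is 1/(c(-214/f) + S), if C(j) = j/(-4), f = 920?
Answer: -1/4365062 ≈ -2.2909e-7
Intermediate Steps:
C(j) = -j/4 (C(j) = j*(-¼) = -j/4)
V(R) = -10 (V(R) = -(-2)*(-5) = -8*5/4 = -10)
t = 447393 (t = -3 + 447396 = 447393)
S = -4365072 (S = -6*(280119 + 447393) = -6*727512 = -4365072)
c(u) = 10 (c(u) = -1*(-10) = 10)
1/(c(-214/f) + S) = 1/(10 - 4365072) = 1/(-4365062) = -1/4365062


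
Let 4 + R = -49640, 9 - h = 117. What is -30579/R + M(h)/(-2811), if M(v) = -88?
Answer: 10036249/15505476 ≈ 0.64727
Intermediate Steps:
h = -108 (h = 9 - 1*117 = 9 - 117 = -108)
R = -49644 (R = -4 - 49640 = -49644)
-30579/R + M(h)/(-2811) = -30579/(-49644) - 88/(-2811) = -30579*(-1/49644) - 88*(-1/2811) = 10193/16548 + 88/2811 = 10036249/15505476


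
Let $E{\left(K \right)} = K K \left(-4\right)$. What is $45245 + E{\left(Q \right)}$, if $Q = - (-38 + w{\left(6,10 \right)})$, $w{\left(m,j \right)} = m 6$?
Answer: $45229$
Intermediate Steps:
$w{\left(m,j \right)} = 6 m$
$Q = 2$ ($Q = - (-38 + 6 \cdot 6) = - (-38 + 36) = \left(-1\right) \left(-2\right) = 2$)
$E{\left(K \right)} = - 4 K^{2}$ ($E{\left(K \right)} = K^{2} \left(-4\right) = - 4 K^{2}$)
$45245 + E{\left(Q \right)} = 45245 - 4 \cdot 2^{2} = 45245 - 16 = 45229$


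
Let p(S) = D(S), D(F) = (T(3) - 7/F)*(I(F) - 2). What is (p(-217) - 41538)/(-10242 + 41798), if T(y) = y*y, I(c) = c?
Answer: -96357/69874 ≈ -1.3790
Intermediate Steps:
T(y) = y**2
D(F) = (-2 + F)*(9 - 7/F) (D(F) = (3**2 - 7/F)*(F - 2) = (9 - 7/F)*(-2 + F) = (-2 + F)*(9 - 7/F))
p(S) = -25 + 9*S + 14/S
(p(-217) - 41538)/(-10242 + 41798) = ((-25 + 9*(-217) + 14/(-217)) - 41538)/(-10242 + 41798) = ((-25 - 1953 + 14*(-1/217)) - 41538)/31556 = ((-25 - 1953 - 2/31) - 41538)*(1/31556) = (-61320/31 - 41538)*(1/31556) = -1348998/31*1/31556 = -96357/69874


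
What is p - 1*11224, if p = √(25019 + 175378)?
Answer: -11224 + √200397 ≈ -10776.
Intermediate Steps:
p = √200397 ≈ 447.66
p - 1*11224 = √200397 - 1*11224 = √200397 - 11224 = -11224 + √200397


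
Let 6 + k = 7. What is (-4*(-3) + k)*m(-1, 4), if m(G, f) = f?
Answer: 52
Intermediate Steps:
k = 1 (k = -6 + 7 = 1)
(-4*(-3) + k)*m(-1, 4) = (-4*(-3) + 1)*4 = (12 + 1)*4 = 13*4 = 52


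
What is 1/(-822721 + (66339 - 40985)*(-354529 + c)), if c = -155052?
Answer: -1/12920739395 ≈ -7.7395e-11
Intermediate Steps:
1/(-822721 + (66339 - 40985)*(-354529 + c)) = 1/(-822721 + (66339 - 40985)*(-354529 - 155052)) = 1/(-822721 + 25354*(-509581)) = 1/(-822721 - 12919916674) = 1/(-12920739395) = -1/12920739395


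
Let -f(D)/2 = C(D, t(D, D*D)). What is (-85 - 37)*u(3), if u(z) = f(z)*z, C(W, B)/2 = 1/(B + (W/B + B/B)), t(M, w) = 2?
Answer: 976/3 ≈ 325.33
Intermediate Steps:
C(W, B) = 2/(1 + B + W/B) (C(W, B) = 2/(B + (W/B + B/B)) = 2/(B + (W/B + 1)) = 2/(B + (1 + W/B)) = 2/(1 + B + W/B))
f(D) = -8/(6 + D) (f(D) = -4*2/(2 + D + 2²) = -4*2/(2 + D + 4) = -4*2/(6 + D) = -8/(6 + D))
u(z) = -8*z/(6 + z) (u(z) = (-8/(6 + z))*z = -8*z/(6 + z))
(-85 - 37)*u(3) = (-85 - 37)*(-8*3/(6 + 3)) = -(-976)*3/9 = -122*(-8/3) = 976/3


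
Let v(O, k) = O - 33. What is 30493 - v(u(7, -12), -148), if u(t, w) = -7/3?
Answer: 91585/3 ≈ 30528.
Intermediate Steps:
u(t, w) = -7/3 (u(t, w) = -7*⅓ = -7/3)
v(O, k) = -33 + O
30493 - v(u(7, -12), -148) = 30493 - (-33 - 7/3) = 30493 - 1*(-106/3) = 30493 + 106/3 = 91585/3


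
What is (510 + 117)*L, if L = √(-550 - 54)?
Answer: 1254*I*√151 ≈ 15409.0*I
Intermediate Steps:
L = 2*I*√151 (L = √(-604) = 2*I*√151 ≈ 24.576*I)
(510 + 117)*L = (510 + 117)*(2*I*√151) = 627*(2*I*√151) = 1254*I*√151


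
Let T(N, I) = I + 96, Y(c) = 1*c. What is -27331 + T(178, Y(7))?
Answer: -27228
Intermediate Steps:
Y(c) = c
T(N, I) = 96 + I
-27331 + T(178, Y(7)) = -27331 + (96 + 7) = -27331 + 103 = -27228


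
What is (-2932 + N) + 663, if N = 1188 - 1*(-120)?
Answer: -961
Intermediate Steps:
N = 1308 (N = 1188 + 120 = 1308)
(-2932 + N) + 663 = (-2932 + 1308) + 663 = -1624 + 663 = -961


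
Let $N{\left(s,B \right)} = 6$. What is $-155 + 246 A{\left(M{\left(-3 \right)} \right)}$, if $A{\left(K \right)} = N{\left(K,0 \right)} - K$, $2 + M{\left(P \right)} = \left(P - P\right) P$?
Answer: $1813$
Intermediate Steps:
$M{\left(P \right)} = -2$ ($M{\left(P \right)} = -2 + \left(P - P\right) P = -2 + 0 P = -2 + 0 = -2$)
$A{\left(K \right)} = 6 - K$
$-155 + 246 A{\left(M{\left(-3 \right)} \right)} = -155 + 246 \left(6 - -2\right) = -155 + 246 \left(6 + 2\right) = -155 + 246 \cdot 8 = -155 + 1968 = 1813$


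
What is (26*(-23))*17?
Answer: -10166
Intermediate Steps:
(26*(-23))*17 = -598*17 = -10166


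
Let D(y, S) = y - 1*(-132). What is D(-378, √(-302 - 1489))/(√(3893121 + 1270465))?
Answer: -123*√5163586/2581793 ≈ -0.10826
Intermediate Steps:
D(y, S) = 132 + y (D(y, S) = y + 132 = 132 + y)
D(-378, √(-302 - 1489))/(√(3893121 + 1270465)) = (132 - 378)/(√(3893121 + 1270465)) = -246*√5163586/5163586 = -123*√5163586/2581793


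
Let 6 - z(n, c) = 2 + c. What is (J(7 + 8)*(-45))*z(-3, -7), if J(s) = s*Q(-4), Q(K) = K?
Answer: 29700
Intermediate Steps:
J(s) = -4*s (J(s) = s*(-4) = -4*s)
z(n, c) = 4 - c (z(n, c) = 6 - (2 + c) = 6 + (-2 - c) = 4 - c)
(J(7 + 8)*(-45))*z(-3, -7) = (-4*(7 + 8)*(-45))*(4 - 1*(-7)) = (-4*15*(-45))*(4 + 7) = -60*(-45)*11 = 2700*11 = 29700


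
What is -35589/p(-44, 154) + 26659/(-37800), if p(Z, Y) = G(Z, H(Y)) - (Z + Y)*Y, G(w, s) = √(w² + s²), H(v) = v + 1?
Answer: 15139305029899/10846242754200 + 35589*√25961/286937639 ≈ 1.4158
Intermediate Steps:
H(v) = 1 + v
G(w, s) = √(s² + w²)
p(Z, Y) = √(Z² + (1 + Y)²) - Y*(Y + Z) (p(Z, Y) = √((1 + Y)² + Z²) - (Z + Y)*Y = √(Z² + (1 + Y)²) - (Y + Z)*Y = √(Z² + (1 + Y)²) - Y*(Y + Z))
-35589/p(-44, 154) + 26659/(-37800) = -35589/(√((-44)² + (1 + 154)²) - 1*154² - 1*154*(-44)) + 26659/(-37800) = -35589/(√(1936 + 155²) - 1*23716 + 6776) + 26659*(-1/37800) = -35589/(√(1936 + 24025) - 23716 + 6776) - 26659/37800 = -35589/(√25961 - 23716 + 6776) - 26659/37800 = -35589/(-16940 + √25961) - 26659/37800 = -26659/37800 - 35589/(-16940 + √25961)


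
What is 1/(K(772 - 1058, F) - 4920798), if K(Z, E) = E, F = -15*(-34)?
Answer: -1/4920288 ≈ -2.0324e-7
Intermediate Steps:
F = 510
1/(K(772 - 1058, F) - 4920798) = 1/(510 - 4920798) = 1/(-4920288) = -1/4920288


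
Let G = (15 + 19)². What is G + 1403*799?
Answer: 1122153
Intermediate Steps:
G = 1156 (G = 34² = 1156)
G + 1403*799 = 1156 + 1403*799 = 1156 + 1120997 = 1122153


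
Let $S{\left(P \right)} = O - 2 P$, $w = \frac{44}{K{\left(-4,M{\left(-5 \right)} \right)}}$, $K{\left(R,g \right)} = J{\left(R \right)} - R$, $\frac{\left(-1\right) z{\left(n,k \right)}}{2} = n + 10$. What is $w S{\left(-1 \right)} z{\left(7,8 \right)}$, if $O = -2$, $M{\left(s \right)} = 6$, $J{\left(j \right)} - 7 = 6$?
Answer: $0$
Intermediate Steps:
$J{\left(j \right)} = 13$ ($J{\left(j \right)} = 7 + 6 = 13$)
$z{\left(n,k \right)} = -20 - 2 n$ ($z{\left(n,k \right)} = - 2 \left(n + 10\right) = - 2 \left(10 + n\right) = -20 - 2 n$)
$K{\left(R,g \right)} = 13 - R$
$w = \frac{44}{17}$ ($w = \frac{44}{13 - -4} = \frac{44}{13 + 4} = \frac{44}{17} \approx 2.5882$)
$S{\left(P \right)} = -2 - 2 P$
$w S{\left(-1 \right)} z{\left(7,8 \right)} = \frac{44 \left(-2 - -2\right)}{17} \left(-20 - 14\right) = \frac{44 \left(-2 + 2\right)}{17} \left(-20 - 14\right) = \frac{44}{17} \cdot 0 \left(-34\right) = 0 \left(-34\right) = 0$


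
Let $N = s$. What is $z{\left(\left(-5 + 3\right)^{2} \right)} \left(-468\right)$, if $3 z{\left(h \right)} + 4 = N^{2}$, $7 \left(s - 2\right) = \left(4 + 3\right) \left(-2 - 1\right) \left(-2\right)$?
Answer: $-9360$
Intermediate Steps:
$s = 8$ ($s = 2 + \frac{\left(4 + 3\right) \left(-2 - 1\right) \left(-2\right)}{7} = 2 + \frac{7 \left(-3\right) \left(-2\right)}{7} = 2 + \frac{\left(-21\right) \left(-2\right)}{7} = 2 + \frac{1}{7} \cdot 42 = 2 + 6 = 8$)
$N = 8$
$z{\left(h \right)} = 20$ ($z{\left(h \right)} = - \frac{4}{3} + \frac{8^{2}}{3} = - \frac{4}{3} + \frac{1}{3} \cdot 64 = - \frac{4}{3} + \frac{64}{3} = 20$)
$z{\left(\left(-5 + 3\right)^{2} \right)} \left(-468\right) = 20 \left(-468\right) = -9360$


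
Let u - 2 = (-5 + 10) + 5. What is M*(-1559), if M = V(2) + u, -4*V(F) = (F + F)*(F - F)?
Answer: -18708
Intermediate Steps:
V(F) = 0 (V(F) = -(F + F)*(F - F)/4 = -2*F*0/4 = -¼*0 = 0)
u = 12 (u = 2 + ((-5 + 10) + 5) = 2 + (5 + 5) = 2 + 10 = 12)
M = 12 (M = 0 + 12 = 12)
M*(-1559) = 12*(-1559) = -18708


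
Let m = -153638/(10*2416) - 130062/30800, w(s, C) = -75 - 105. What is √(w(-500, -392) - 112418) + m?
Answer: -49214677/4650800 + I*√112598 ≈ -10.582 + 335.56*I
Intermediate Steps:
w(s, C) = -180
m = -49214677/4650800 (m = -153638/24160 - 130062*1/30800 = -153638*1/24160 - 65031/15400 = -76819/12080 - 65031/15400 = -49214677/4650800 ≈ -10.582)
√(w(-500, -392) - 112418) + m = √(-180 - 112418) - 49214677/4650800 = √(-112598) - 49214677/4650800 = I*√112598 - 49214677/4650800 = -49214677/4650800 + I*√112598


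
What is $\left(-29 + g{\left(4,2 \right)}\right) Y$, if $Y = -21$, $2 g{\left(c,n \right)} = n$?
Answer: $588$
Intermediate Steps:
$g{\left(c,n \right)} = \frac{n}{2}$
$\left(-29 + g{\left(4,2 \right)}\right) Y = \left(-29 + \frac{1}{2} \cdot 2\right) \left(-21\right) = \left(-29 + 1\right) \left(-21\right) = \left(-28\right) \left(-21\right) = 588$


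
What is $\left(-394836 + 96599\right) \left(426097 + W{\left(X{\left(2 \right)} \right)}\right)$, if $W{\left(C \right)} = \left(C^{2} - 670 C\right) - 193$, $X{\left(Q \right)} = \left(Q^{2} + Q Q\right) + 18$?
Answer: $-122026650920$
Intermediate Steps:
$X{\left(Q \right)} = 18 + 2 Q^{2}$ ($X{\left(Q \right)} = \left(Q^{2} + Q^{2}\right) + 18 = 2 Q^{2} + 18 = 18 + 2 Q^{2}$)
$W{\left(C \right)} = -193 + C^{2} - 670 C$
$\left(-394836 + 96599\right) \left(426097 + W{\left(X{\left(2 \right)} \right)}\right) = \left(-394836 + 96599\right) \left(426097 - \left(193 - \left(18 + 2 \cdot 2^{2}\right)^{2} + 670 \left(18 + 2 \cdot 2^{2}\right)\right)\right) = - 298237 \left(426097 - \left(193 - \left(18 + 2 \cdot 4\right)^{2} + 670 \left(18 + 2 \cdot 4\right)\right)\right) = - 298237 \left(426097 - \left(193 - \left(18 + 8\right)^{2} + 670 \left(18 + 8\right)\right)\right) = - 298237 \left(426097 - \left(17613 - 676\right)\right) = - 298237 \left(426097 - 16937\right) = \left(-298237\right) 409160 = -122026650920$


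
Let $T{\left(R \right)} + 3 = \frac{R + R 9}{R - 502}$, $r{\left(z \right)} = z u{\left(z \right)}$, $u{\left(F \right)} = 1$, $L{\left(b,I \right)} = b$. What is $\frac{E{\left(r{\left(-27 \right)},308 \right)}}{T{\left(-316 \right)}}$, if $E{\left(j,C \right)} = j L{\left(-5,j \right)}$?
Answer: $\frac{55215}{353} \approx 156.42$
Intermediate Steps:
$r{\left(z \right)} = z$ ($r{\left(z \right)} = z 1 = z$)
$E{\left(j,C \right)} = - 5 j$ ($E{\left(j,C \right)} = j \left(-5\right) = - 5 j$)
$T{\left(R \right)} = -3 + \frac{10 R}{-502 + R}$ ($T{\left(R \right)} = -3 + \frac{R + R 9}{R - 502} = -3 + \frac{R + 9 R}{-502 + R} = -3 + \frac{10 R}{-502 + R}$)
$\frac{E{\left(r{\left(-27 \right)},308 \right)}}{T{\left(-316 \right)}} = \frac{\left(-5\right) \left(-27\right)}{\frac{1}{-502 - 316} \left(1506 + 7 \left(-316\right)\right)} = \frac{135}{\frac{1}{-818} \left(1506 - 2212\right)} = \frac{135}{\left(- \frac{1}{818}\right) \left(-706\right)} = \frac{135}{\frac{353}{409}} = 135 \cdot \frac{409}{353} = \frac{55215}{353}$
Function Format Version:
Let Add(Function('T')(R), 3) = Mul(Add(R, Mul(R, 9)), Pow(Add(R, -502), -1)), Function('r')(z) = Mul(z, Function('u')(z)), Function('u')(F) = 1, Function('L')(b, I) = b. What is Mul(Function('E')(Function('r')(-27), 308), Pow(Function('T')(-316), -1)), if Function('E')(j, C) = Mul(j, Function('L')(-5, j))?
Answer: Rational(55215, 353) ≈ 156.42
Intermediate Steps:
Function('r')(z) = z (Function('r')(z) = Mul(z, 1) = z)
Function('E')(j, C) = Mul(-5, j) (Function('E')(j, C) = Mul(j, -5) = Mul(-5, j))
Function('T')(R) = Add(-3, Mul(10, R, Pow(Add(-502, R), -1))) (Function('T')(R) = Add(-3, Mul(Add(R, Mul(R, 9)), Pow(Add(R, -502), -1))) = Add(-3, Mul(Add(R, Mul(9, R)), Pow(Add(-502, R), -1))) = Add(-3, Mul(Mul(10, R), Pow(Add(-502, R), -1))) = Add(-3, Mul(10, R, Pow(Add(-502, R), -1))))
Mul(Function('E')(Function('r')(-27), 308), Pow(Function('T')(-316), -1)) = Mul(Mul(-5, -27), Pow(Mul(Pow(Add(-502, -316), -1), Add(1506, Mul(7, -316))), -1)) = Mul(135, Pow(Mul(Pow(-818, -1), Add(1506, -2212)), -1)) = Mul(135, Pow(Mul(Rational(-1, 818), -706), -1)) = Mul(135, Pow(Rational(353, 409), -1)) = Mul(135, Rational(409, 353)) = Rational(55215, 353)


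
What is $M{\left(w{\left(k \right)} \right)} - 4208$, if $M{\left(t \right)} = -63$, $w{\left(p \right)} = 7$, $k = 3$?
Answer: $-4271$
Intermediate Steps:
$M{\left(w{\left(k \right)} \right)} - 4208 = -63 - 4208 = -4271$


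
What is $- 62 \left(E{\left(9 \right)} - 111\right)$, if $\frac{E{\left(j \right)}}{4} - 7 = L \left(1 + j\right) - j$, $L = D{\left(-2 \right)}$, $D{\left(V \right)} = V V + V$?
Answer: $2418$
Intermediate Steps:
$D{\left(V \right)} = V + V^{2}$ ($D{\left(V \right)} = V^{2} + V = V + V^{2}$)
$L = 2$ ($L = - 2 \left(1 - 2\right) = \left(-2\right) \left(-1\right) = 2$)
$E{\left(j \right)} = 36 + 4 j$ ($E{\left(j \right)} = 28 + 4 \left(2 \left(1 + j\right) - j\right) = 28 + 4 \left(\left(2 + 2 j\right) - j\right) = 28 + 4 \left(2 + j\right) = 28 + \left(8 + 4 j\right) = 36 + 4 j$)
$- 62 \left(E{\left(9 \right)} - 111\right) = - 62 \left(\left(36 + 4 \cdot 9\right) - 111\right) = - 62 \left(\left(36 + 36\right) - 111\right) = - 62 \left(72 - 111\right) = \left(-62\right) \left(-39\right) = 2418$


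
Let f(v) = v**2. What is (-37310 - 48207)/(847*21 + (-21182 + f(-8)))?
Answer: 85517/3331 ≈ 25.673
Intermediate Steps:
(-37310 - 48207)/(847*21 + (-21182 + f(-8))) = (-37310 - 48207)/(847*21 + (-21182 + (-8)**2)) = -85517/(17787 + (-21182 + 64)) = -85517/(17787 - 21118) = -85517/(-3331) = -85517*(-1/3331) = 85517/3331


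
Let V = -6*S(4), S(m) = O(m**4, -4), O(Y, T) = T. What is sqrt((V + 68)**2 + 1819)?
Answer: sqrt(10283) ≈ 101.41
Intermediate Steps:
S(m) = -4
V = 24 (V = -6*(-4) = 24)
sqrt((V + 68)**2 + 1819) = sqrt((24 + 68)**2 + 1819) = sqrt(92**2 + 1819) = sqrt(8464 + 1819) = sqrt(10283)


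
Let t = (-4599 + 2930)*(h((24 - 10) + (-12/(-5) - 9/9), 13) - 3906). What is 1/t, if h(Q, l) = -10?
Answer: 1/6535804 ≈ 1.5300e-7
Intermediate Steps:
t = 6535804 (t = (-4599 + 2930)*(-10 - 3906) = -1669*(-3916) = 6535804)
1/t = 1/6535804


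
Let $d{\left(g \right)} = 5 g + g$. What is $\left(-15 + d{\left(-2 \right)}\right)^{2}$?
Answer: $729$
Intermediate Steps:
$d{\left(g \right)} = 6 g$
$\left(-15 + d{\left(-2 \right)}\right)^{2} = \left(-15 + 6 \left(-2\right)\right)^{2} = \left(-15 - 12\right)^{2} = \left(-27\right)^{2} = 729$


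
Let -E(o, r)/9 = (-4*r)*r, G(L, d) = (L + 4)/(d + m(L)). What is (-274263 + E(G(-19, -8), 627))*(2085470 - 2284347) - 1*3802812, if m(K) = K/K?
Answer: -2760094580949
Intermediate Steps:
m(K) = 1
G(L, d) = (4 + L)/(1 + d) (G(L, d) = (L + 4)/(d + 1) = (4 + L)/(1 + d))
E(o, r) = 36*r² (E(o, r) = -9*(-4*r)*r = -(-36)*r² = 36*r²)
(-274263 + E(G(-19, -8), 627))*(2085470 - 2284347) - 1*3802812 = (-274263 + 36*627²)*(2085470 - 2284347) - 1*3802812 = (-274263 + 36*393129)*(-198877) - 3802812 = (-274263 + 14152644)*(-198877) - 3802812 = 13878381*(-198877) - 3802812 = -2760090778137 - 3802812 = -2760094580949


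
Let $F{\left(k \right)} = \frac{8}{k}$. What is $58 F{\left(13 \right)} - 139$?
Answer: $- \frac{1343}{13} \approx -103.31$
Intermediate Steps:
$58 F{\left(13 \right)} - 139 = 58 \cdot \frac{8}{13} - 139 = \frac{464}{13} - 139 = - \frac{1343}{13}$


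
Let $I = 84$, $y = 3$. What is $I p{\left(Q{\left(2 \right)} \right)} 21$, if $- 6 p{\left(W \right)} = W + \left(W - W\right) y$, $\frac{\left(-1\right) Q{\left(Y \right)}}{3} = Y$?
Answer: $1764$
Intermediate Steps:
$Q{\left(Y \right)} = - 3 Y$
$p{\left(W \right)} = - \frac{W}{6}$ ($p{\left(W \right)} = - \frac{W + \left(W - W\right) 3}{6} = - \frac{W + 0 \cdot 3}{6} = - \frac{W + 0}{6} = - \frac{W}{6}$)
$I p{\left(Q{\left(2 \right)} \right)} 21 = 84 \left(- \frac{\left(-3\right) 2}{6}\right) 21 = 84 \left(\left(- \frac{1}{6}\right) \left(-6\right)\right) 21 = 84 \cdot 1 \cdot 21 = 84 \cdot 21 = 1764$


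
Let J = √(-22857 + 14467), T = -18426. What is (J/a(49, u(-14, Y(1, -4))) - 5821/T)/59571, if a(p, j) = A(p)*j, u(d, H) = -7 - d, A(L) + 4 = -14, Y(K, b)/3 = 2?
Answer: 5821/1097655246 - I*√8390/7505946 ≈ 5.3031e-6 - 1.2203e-5*I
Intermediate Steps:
Y(K, b) = 6 (Y(K, b) = 3*2 = 6)
A(L) = -18 (A(L) = -4 - 14 = -18)
J = I*√8390 (J = √(-8390) = I*√8390 ≈ 91.597*I)
a(p, j) = -18*j
(J/a(49, u(-14, Y(1, -4))) - 5821/T)/59571 = ((I*√8390)/((-18*(-7 - 1*(-14)))) - 5821/(-18426))/59571 = ((I*√8390)/((-18*(-7 + 14))) - 5821*(-1/18426))*(1/59571) = ((I*√8390)/((-18*7)) + 5821/18426)*(1/59571) = ((I*√8390)/(-126) + 5821/18426)*(1/59571) = ((I*√8390)*(-1/126) + 5821/18426)*(1/59571) = (-I*√8390/126 + 5821/18426)*(1/59571) = (5821/18426 - I*√8390/126)*(1/59571) = 5821/1097655246 - I*√8390/7505946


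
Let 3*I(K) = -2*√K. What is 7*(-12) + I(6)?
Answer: -84 - 2*√6/3 ≈ -85.633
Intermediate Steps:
I(K) = -2*√K/3 (I(K) = (-2*√K)/3 = -2*√K/3)
7*(-12) + I(6) = 7*(-12) - 2*√6/3 = -84 - 2*√6/3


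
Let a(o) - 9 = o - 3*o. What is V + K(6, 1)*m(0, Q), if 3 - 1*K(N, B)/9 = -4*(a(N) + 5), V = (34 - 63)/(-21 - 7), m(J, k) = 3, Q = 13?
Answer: 8345/28 ≈ 298.04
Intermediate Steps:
a(o) = 9 - 2*o (a(o) = 9 + (o - 3*o) = 9 - 2*o)
V = 29/28 (V = -29/(-28) = -29*(-1/28) = 29/28 ≈ 1.0357)
K(N, B) = 531 - 72*N (K(N, B) = 27 - (-36)*((9 - 2*N) + 5) = 27 - (-36)*(14 - 2*N) = 27 - 9*(-56 + 8*N) = 27 + (504 - 72*N) = 531 - 72*N)
V + K(6, 1)*m(0, Q) = 29/28 + (531 - 72*6)*3 = 29/28 + (531 - 432)*3 = 29/28 + 99*3 = 29/28 + 297 = 8345/28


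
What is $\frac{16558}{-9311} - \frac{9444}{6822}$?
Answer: $- \frac{33481960}{10586607} \approx -3.1627$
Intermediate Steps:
$\frac{16558}{-9311} - \frac{9444}{6822} = 16558 \left(- \frac{1}{9311}\right) - \frac{1574}{1137} = - \frac{16558}{9311} - \frac{1574}{1137} = - \frac{33481960}{10586607}$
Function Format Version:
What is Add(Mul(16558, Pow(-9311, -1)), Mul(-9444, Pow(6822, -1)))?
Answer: Rational(-33481960, 10586607) ≈ -3.1627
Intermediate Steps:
Add(Mul(16558, Pow(-9311, -1)), Mul(-9444, Pow(6822, -1))) = Add(Mul(16558, Rational(-1, 9311)), Mul(-9444, Rational(1, 6822))) = Add(Rational(-16558, 9311), Rational(-1574, 1137)) = Rational(-33481960, 10586607)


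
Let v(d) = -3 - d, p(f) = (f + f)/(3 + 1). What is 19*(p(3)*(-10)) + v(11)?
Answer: -299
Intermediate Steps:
p(f) = f/2 (p(f) = (2*f)/4 = (2*f)*(¼) = f/2)
19*(p(3)*(-10)) + v(11) = 19*(((½)*3)*(-10)) + (-3 - 1*11) = 19*((3/2)*(-10)) + (-3 - 11) = 19*(-15) - 14 = -285 - 14 = -299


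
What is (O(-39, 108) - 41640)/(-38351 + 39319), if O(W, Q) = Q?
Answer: -10383/242 ≈ -42.905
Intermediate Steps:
(O(-39, 108) - 41640)/(-38351 + 39319) = (108 - 41640)/(-38351 + 39319) = -41532/968 = -41532*1/968 = -10383/242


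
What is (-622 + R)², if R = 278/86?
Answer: 707932449/1849 ≈ 3.8287e+5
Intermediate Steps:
R = 139/43 (R = 278*(1/86) = 139/43 ≈ 3.2326)
(-622 + R)² = (-622 + 139/43)² = (-26607/43)² = 707932449/1849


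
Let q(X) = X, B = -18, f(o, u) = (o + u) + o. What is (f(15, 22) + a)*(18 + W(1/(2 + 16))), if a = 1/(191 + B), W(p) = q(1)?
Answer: 170943/173 ≈ 988.11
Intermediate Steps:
f(o, u) = u + 2*o
W(p) = 1
a = 1/173 (a = 1/(191 - 18) = 1/173 ≈ 0.0057803)
(f(15, 22) + a)*(18 + W(1/(2 + 16))) = ((22 + 2*15) + 1/173)*(18 + 1) = ((22 + 30) + 1/173)*19 = (52 + 1/173)*19 = (8997/173)*19 = 170943/173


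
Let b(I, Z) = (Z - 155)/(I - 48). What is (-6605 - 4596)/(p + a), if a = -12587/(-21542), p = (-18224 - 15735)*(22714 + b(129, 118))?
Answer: 19544647302/1345893886910519 ≈ 1.4522e-5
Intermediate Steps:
b(I, Z) = (-155 + Z)/(-48 + I)
p = -62477666323/81 (p = (-18224 - 15735)*(22714 + (-155 + 118)/(-48 + 129)) = -33959*(22714 - 37/81) = -33959*1839797/81 = -62477666323/81 ≈ -7.7133e+8)
a = 12587/21542 (a = -12587*(-1/21542) = 12587/21542 ≈ 0.58430)
(-6605 - 4596)/(p + a) = (-6605 - 4596)/(-62477666323/81 + 12587/21542) = -11201/(-1345893886910519/1744902) = -11201*(-1744902/1345893886910519) = 19544647302/1345893886910519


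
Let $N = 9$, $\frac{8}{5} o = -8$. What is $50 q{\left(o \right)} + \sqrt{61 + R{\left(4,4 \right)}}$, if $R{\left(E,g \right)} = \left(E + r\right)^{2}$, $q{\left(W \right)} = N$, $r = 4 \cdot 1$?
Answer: $450 + 5 \sqrt{5} \approx 461.18$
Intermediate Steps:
$o = -5$ ($o = \frac{5}{8} \left(-8\right) = -5$)
$r = 4$
$q{\left(W \right)} = 9$
$R{\left(E,g \right)} = \left(4 + E\right)^{2}$ ($R{\left(E,g \right)} = \left(E + 4\right)^{2} = \left(4 + E\right)^{2}$)
$50 q{\left(o \right)} + \sqrt{61 + R{\left(4,4 \right)}} = 50 \cdot 9 + \sqrt{61 + \left(4 + 4\right)^{2}} = 450 + \sqrt{61 + 8^{2}} = 450 + \sqrt{61 + 64} = 450 + \sqrt{125} = 450 + 5 \sqrt{5}$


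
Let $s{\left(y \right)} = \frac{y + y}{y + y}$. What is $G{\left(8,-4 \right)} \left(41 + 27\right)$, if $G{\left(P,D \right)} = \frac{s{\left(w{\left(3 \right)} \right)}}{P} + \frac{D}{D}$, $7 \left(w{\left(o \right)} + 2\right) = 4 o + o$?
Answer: $\frac{153}{2} \approx 76.5$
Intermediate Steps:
$w{\left(o \right)} = -2 + \frac{5 o}{7}$ ($w{\left(o \right)} = -2 + \frac{4 o + o}{7} = -2 + \frac{5 o}{7}$)
$s{\left(y \right)} = 1$ ($s{\left(y \right)} = \frac{2 y}{2 y} = 2 y \frac{1}{2 y} = 1$)
$G{\left(P,D \right)} = 1 + \frac{1}{P}$ ($G{\left(P,D \right)} = 1 \frac{1}{P} + \frac{D}{D} = \frac{1}{P} + 1 = 1 + \frac{1}{P}$)
$G{\left(8,-4 \right)} \left(41 + 27\right) = \frac{1 + 8}{8} \left(41 + 27\right) = \frac{1}{8} \cdot 9 \cdot 68 = \frac{9}{8} \cdot 68 = \frac{153}{2}$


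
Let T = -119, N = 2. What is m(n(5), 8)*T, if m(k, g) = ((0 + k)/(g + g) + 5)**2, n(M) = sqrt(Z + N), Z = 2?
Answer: -200039/64 ≈ -3125.6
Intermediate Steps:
n(M) = 2 (n(M) = sqrt(2 + 2) = sqrt(4) = 2)
m(k, g) = (5 + k/(2*g))**2 (m(k, g) = (k/((2*g)) + 5)**2 = (k*(1/(2*g)) + 5)**2 = (k/(2*g) + 5)**2 = (5 + k/(2*g))**2)
m(n(5), 8)*T = ((1/4)*(2 + 10*8)**2/8**2)*(-119) = ((1/4)*(1/64)*(2 + 80)**2)*(-119) = ((1/4)*(1/64)*82**2)*(-119) = ((1/4)*(1/64)*6724)*(-119) = (1681/64)*(-119) = -200039/64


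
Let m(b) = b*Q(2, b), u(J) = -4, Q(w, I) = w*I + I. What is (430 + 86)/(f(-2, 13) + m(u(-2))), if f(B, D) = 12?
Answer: 43/5 ≈ 8.6000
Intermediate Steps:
Q(w, I) = I + I*w (Q(w, I) = I*w + I = I + I*w)
m(b) = 3*b**2 (m(b) = b*(b*(1 + 2)) = b*(b*3) = b*(3*b) = 3*b**2)
(430 + 86)/(f(-2, 13) + m(u(-2))) = (430 + 86)/(12 + 3*(-4)**2) = 516/(12 + 3*16) = 516/(12 + 48) = 516/60 = 516*(1/60) = 43/5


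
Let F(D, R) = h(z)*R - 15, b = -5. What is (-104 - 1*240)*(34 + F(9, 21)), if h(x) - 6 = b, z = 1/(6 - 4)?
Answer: -13760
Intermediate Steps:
z = ½ (z = 1/2 = ½ ≈ 0.50000)
h(x) = 1 (h(x) = 6 - 5 = 1)
F(D, R) = -15 + R (F(D, R) = 1*R - 15 = R - 15 = -15 + R)
(-104 - 1*240)*(34 + F(9, 21)) = (-104 - 1*240)*(34 + (-15 + 21)) = (-104 - 240)*(34 + 6) = -344*40 = -13760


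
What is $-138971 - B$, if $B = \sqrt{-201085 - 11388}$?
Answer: $-138971 - i \sqrt{212473} \approx -1.3897 \cdot 10^{5} - 460.95 i$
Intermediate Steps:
$B = i \sqrt{212473}$ ($B = \sqrt{-201085 + \left(-46344 + 34956\right)} = \sqrt{-201085 - 11388} = \sqrt{-212473} = i \sqrt{212473} \approx 460.95 i$)
$-138971 - B = -138971 - i \sqrt{212473}$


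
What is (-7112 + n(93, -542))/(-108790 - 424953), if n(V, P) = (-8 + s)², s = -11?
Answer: 6751/533743 ≈ 0.012648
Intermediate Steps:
n(V, P) = 361 (n(V, P) = (-8 - 11)² = (-19)² = 361)
(-7112 + n(93, -542))/(-108790 - 424953) = (-7112 + 361)/(-108790 - 424953) = -6751/(-533743) = -6751*(-1/533743) = 6751/533743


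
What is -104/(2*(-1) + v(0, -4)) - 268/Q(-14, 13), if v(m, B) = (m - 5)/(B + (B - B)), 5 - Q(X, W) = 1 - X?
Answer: 2482/15 ≈ 165.47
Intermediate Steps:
Q(X, W) = 4 + X (Q(X, W) = 5 - (1 - X) = 5 + (-1 + X) = 4 + X)
v(m, B) = (-5 + m)/B (v(m, B) = (-5 + m)/(B + 0) = (-5 + m)/B)
-104/(2*(-1) + v(0, -4)) - 268/Q(-14, 13) = -104/(2*(-1) + (-5 + 0)/(-4)) - 268/(4 - 14) = -104/(-2 - ¼*(-5)) - 268/(-10) = -104/(-2 + 5/4) - 268*(-⅒) = -104/(-¾) + 134/5 = -104*(-4/3) + 134/5 = 416/3 + 134/5 = 2482/15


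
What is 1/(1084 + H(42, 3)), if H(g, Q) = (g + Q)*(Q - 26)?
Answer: 1/49 ≈ 0.020408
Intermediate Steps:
H(g, Q) = (-26 + Q)*(Q + g) (H(g, Q) = (Q + g)*(-26 + Q) = (-26 + Q)*(Q + g))
1/(1084 + H(42, 3)) = 1/(1084 + (3**2 - 26*3 - 26*42 + 3*42)) = 1/(1084 + (9 - 78 - 1092 + 126)) = 1/(1084 - 1035) = 1/49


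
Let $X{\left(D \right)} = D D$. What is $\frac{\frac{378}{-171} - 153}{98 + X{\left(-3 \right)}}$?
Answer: $- \frac{2949}{2033} \approx -1.4506$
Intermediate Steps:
$X{\left(D \right)} = D^{2}$
$\frac{\frac{378}{-171} - 153}{98 + X{\left(-3 \right)}} = \frac{\frac{378}{-171} - 153}{98 + \left(-3\right)^{2}} = \frac{378 \left(- \frac{1}{171}\right) - 153}{98 + 9} = \frac{- \frac{42}{19} - 153}{107} = \left(- \frac{2949}{19}\right) \frac{1}{107} = - \frac{2949}{2033}$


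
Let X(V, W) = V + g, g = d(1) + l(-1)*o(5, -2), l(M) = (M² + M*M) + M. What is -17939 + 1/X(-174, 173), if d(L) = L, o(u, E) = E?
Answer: -3139326/175 ≈ -17939.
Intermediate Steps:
l(M) = M + 2*M² (l(M) = (M² + M²) + M = 2*M² + M = M + 2*M²)
g = -1 (g = 1 - (1 + 2*(-1))*(-2) = 1 - (1 - 2)*(-2) = 1 - 1*(-1)*(-2) = 1 + 1*(-2) = 1 - 2 = -1)
X(V, W) = -1 + V (X(V, W) = V - 1 = -1 + V)
-17939 + 1/X(-174, 173) = -17939 + 1/(-1 - 174) = -17939 + 1/(-175) = -17939 - 1/175 = -3139326/175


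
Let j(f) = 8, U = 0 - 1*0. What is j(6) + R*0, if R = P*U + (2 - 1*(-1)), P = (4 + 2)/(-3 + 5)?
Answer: 8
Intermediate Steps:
P = 3 (P = 6/2 = 6*(1/2) = 3)
U = 0 (U = 0 + 0 = 0)
R = 3 (R = 3*0 + (2 - 1*(-1)) = 0 + (2 + 1) = 0 + 3 = 3)
j(6) + R*0 = 8 + 3*0 = 8 + 0 = 8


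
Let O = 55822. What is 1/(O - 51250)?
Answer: 1/4572 ≈ 0.00021872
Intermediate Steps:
1/(O - 51250) = 1/(55822 - 51250) = 1/4572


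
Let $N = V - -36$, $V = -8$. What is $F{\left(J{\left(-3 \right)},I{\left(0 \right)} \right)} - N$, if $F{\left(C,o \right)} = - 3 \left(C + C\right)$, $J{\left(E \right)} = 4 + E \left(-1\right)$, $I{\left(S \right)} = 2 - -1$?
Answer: $-70$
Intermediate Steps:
$I{\left(S \right)} = 3$ ($I{\left(S \right)} = 2 + 1 = 3$)
$J{\left(E \right)} = 4 - E$
$F{\left(C,o \right)} = - 6 C$ ($F{\left(C,o \right)} = - 3 \cdot 2 C = - 6 C$)
$N = 28$ ($N = -8 - -36 = -8 + 36 = 28$)
$F{\left(J{\left(-3 \right)},I{\left(0 \right)} \right)} - N = - 6 \left(4 - -3\right) - 28 = - 6 \left(4 + 3\right) - 28 = \left(-6\right) 7 - 28 = -42 - 28 = -70$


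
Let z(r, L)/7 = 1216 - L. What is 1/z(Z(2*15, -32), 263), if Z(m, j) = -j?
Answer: 1/6671 ≈ 0.00014990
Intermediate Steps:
z(r, L) = 8512 - 7*L (z(r, L) = 7*(1216 - L) = 8512 - 7*L)
1/z(Z(2*15, -32), 263) = 1/(8512 - 7*263) = 1/(8512 - 1841) = 1/6671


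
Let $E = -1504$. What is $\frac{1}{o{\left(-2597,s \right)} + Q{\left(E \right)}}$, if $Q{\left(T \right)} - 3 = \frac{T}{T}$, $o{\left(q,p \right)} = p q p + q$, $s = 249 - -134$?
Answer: $- \frac{1}{380953926} \approx -2.625 \cdot 10^{-9}$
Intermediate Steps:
$s = 383$ ($s = 249 + 134 = 383$)
$o{\left(q,p \right)} = q + q p^{2}$ ($o{\left(q,p \right)} = q p^{2} + q = q + q p^{2}$)
$Q{\left(T \right)} = 4$ ($Q{\left(T \right)} = 3 + \frac{T}{T} = 3 + 1 = 4$)
$\frac{1}{o{\left(-2597,s \right)} + Q{\left(E \right)}} = \frac{1}{- 2597 \left(1 + 383^{2}\right) + 4} = \frac{1}{- 2597 \left(1 + 146689\right) + 4} = \frac{1}{\left(-2597\right) 146690 + 4} = \frac{1}{-380953930 + 4} = \frac{1}{-380953926} = - \frac{1}{380953926}$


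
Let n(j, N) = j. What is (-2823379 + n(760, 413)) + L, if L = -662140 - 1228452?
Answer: -4713211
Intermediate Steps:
L = -1890592
(-2823379 + n(760, 413)) + L = (-2823379 + 760) - 1890592 = -2822619 - 1890592 = -4713211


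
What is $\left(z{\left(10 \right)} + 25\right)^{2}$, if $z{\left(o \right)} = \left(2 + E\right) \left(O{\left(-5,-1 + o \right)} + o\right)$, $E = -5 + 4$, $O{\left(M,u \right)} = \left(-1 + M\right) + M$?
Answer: $576$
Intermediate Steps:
$O{\left(M,u \right)} = -1 + 2 M$
$E = -1$
$z{\left(o \right)} = -11 + o$ ($z{\left(o \right)} = \left(2 - 1\right) \left(\left(-1 + 2 \left(-5\right)\right) + o\right) = 1 \left(\left(-1 - 10\right) + o\right) = 1 \left(-11 + o\right) = -11 + o$)
$\left(z{\left(10 \right)} + 25\right)^{2} = \left(\left(-11 + 10\right) + 25\right)^{2} = \left(-1 + 25\right)^{2} = 24^{2} = 576$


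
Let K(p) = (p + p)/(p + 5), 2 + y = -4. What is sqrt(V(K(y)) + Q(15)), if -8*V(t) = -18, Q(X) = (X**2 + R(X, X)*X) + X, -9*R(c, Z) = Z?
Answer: sqrt(869)/2 ≈ 14.739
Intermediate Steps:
y = -6 (y = -2 - 4 = -6)
R(c, Z) = -Z/9
K(p) = 2*p/(5 + p) (K(p) = (2*p)/(5 + p) = 2*p/(5 + p))
Q(X) = X + 8*X**2/9 (Q(X) = (X**2 + (-X/9)*X) + X = (X**2 - X**2/9) + X = 8*X**2/9 + X = X + 8*X**2/9)
V(t) = 9/4 (V(t) = -1/8*(-18) = 9/4)
sqrt(V(K(y)) + Q(15)) = sqrt(9/4 + (1/9)*15*(9 + 8*15)) = sqrt(9/4 + (1/9)*15*(9 + 120)) = sqrt(9/4 + (1/9)*15*129) = sqrt(9/4 + 215) = sqrt(869/4) = sqrt(869)/2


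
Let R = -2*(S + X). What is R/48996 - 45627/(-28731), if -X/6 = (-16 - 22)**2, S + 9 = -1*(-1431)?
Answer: 73657786/39102891 ≈ 1.8837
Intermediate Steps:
S = 1422 (S = -9 - 1*(-1431) = -9 + 1431 = 1422)
X = -8664 (X = -6*(-16 - 22)**2 = -6*(-38)**2 = -6*1444 = -8664)
R = 14484 (R = -2*(1422 - 8664) = -2*(-7242) = 14484)
R/48996 - 45627/(-28731) = 14484/48996 - 45627/(-28731) = 14484*(1/48996) - 45627*(-1/28731) = 1207/4083 + 15209/9577 = 73657786/39102891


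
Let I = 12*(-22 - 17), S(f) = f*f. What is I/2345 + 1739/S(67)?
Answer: 29509/157115 ≈ 0.18782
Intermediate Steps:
S(f) = f²
I = -468 (I = 12*(-39) = -468)
I/2345 + 1739/S(67) = -468/2345 + 1739/(67²) = -468*1/2345 + 1739/4489 = -468/2345 + 1739*(1/4489) = -468/2345 + 1739/4489 = 29509/157115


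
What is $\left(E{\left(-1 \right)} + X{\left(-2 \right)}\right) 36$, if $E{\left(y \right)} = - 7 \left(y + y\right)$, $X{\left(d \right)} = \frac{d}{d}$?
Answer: $540$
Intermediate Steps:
$X{\left(d \right)} = 1$
$E{\left(y \right)} = - 14 y$ ($E{\left(y \right)} = - 7 \cdot 2 y = - 14 y$)
$\left(E{\left(-1 \right)} + X{\left(-2 \right)}\right) 36 = \left(\left(-14\right) \left(-1\right) + 1\right) 36 = \left(14 + 1\right) 36 = 15 \cdot 36 = 540$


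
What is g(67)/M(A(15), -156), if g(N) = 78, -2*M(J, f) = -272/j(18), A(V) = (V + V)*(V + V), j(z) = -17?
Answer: -39/4 ≈ -9.7500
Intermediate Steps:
A(V) = 4*V² (A(V) = (2*V)*(2*V) = 4*V²)
M(J, f) = -8 (M(J, f) = -(-136)/(-17) = -(-136)*(-1)/17 = -½*16 = -8)
g(67)/M(A(15), -156) = 78/(-8) = 78*(-⅛) = -39/4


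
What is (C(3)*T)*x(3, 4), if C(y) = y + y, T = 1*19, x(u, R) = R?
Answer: 456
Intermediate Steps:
T = 19
C(y) = 2*y
(C(3)*T)*x(3, 4) = ((2*3)*19)*4 = (6*19)*4 = 114*4 = 456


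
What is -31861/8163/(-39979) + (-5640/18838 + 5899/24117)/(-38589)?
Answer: 10494419604285830/105952098746293046097 ≈ 9.9049e-5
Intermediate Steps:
-31861/8163/(-39979) + (-5640/18838 + 5899/24117)/(-38589) = -31861*1/8163*(-1/39979) + (-5640*1/18838 + 5899*(1/24117))*(-1/38589) = -31861/8163*(-1/39979) + (-2820/9419 + 5899/24117)*(-1/38589) = 31861/326348577 - 12447259/227158023*(-1/38589) = 31861/326348577 + 12447259/8765800949547 = 10494419604285830/105952098746293046097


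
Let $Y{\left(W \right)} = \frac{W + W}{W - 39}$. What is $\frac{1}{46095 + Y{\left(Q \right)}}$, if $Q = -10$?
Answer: $\frac{49}{2258675} \approx 2.1694 \cdot 10^{-5}$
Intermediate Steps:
$Y{\left(W \right)} = \frac{2 W}{-39 + W}$
$\frac{1}{46095 + Y{\left(Q \right)}} = \frac{1}{46095 + 2 \left(-10\right) \frac{1}{-39 - 10}} = \frac{1}{46095 + 2 \left(-10\right) \frac{1}{-49}} = \frac{1}{46095 + 2 \left(-10\right) \left(- \frac{1}{49}\right)} = \frac{1}{46095 + \frac{20}{49}} = \frac{1}{\frac{2258675}{49}} = \frac{49}{2258675}$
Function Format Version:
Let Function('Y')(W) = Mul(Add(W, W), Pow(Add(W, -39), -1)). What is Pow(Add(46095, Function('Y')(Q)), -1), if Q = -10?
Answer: Rational(49, 2258675) ≈ 2.1694e-5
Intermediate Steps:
Function('Y')(W) = Mul(2, W, Pow(Add(-39, W), -1)) (Function('Y')(W) = Mul(Mul(2, W), Pow(Add(-39, W), -1)) = Mul(2, W, Pow(Add(-39, W), -1)))
Pow(Add(46095, Function('Y')(Q)), -1) = Pow(Add(46095, Mul(2, -10, Pow(Add(-39, -10), -1))), -1) = Pow(Add(46095, Mul(2, -10, Pow(-49, -1))), -1) = Pow(Add(46095, Mul(2, -10, Rational(-1, 49))), -1) = Pow(Add(46095, Rational(20, 49)), -1) = Pow(Rational(2258675, 49), -1) = Rational(49, 2258675)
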